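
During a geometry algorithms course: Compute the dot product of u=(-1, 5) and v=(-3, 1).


u . v = u_x*v_x + u_y*v_y = (-1)*(-3) + 5*1
= 3 + 5 = 8

8


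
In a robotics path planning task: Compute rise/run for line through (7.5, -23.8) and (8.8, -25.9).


slope = (y2-y1)/(x2-x1) = ((-25.9)-(-23.8))/(8.8-7.5) = (-2.1)/1.3 = -1.6154

-1.6154


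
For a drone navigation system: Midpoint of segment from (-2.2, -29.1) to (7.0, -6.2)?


M = (((-2.2)+7)/2, ((-29.1)+(-6.2))/2)
= (2.4, -17.65)

(2.4, -17.65)


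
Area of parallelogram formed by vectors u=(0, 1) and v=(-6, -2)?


|u x v| = |0*(-2) - 1*(-6)|
= |0 - (-6)| = 6

6


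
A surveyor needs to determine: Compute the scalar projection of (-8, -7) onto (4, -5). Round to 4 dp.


u.v = 3, |v| = sqrt(41) = 6.4031
Scalar projection = u.v / |v| = 3 / sqrt(41) = 0.4685

0.4685


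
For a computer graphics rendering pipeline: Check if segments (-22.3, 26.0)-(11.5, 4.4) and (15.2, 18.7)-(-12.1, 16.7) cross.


Cross products: d1=-274.29, d2=382.99, d3=563.26, d4=-94.02
d1*d2 < 0 and d3*d4 < 0? yes

Yes, they intersect


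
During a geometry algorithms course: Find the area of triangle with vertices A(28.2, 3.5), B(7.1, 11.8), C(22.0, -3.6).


Area = |x_A(y_B-y_C) + x_B(y_C-y_A) + x_C(y_A-y_B)|/2
= |434.28 + (-50.41) + (-182.6)|/2
= 201.27/2 = 100.635

100.635


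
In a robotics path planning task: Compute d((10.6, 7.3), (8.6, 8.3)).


dx=-2, dy=1
d^2 = (-2)^2 + 1^2 = 5
d = sqrt(5) = 2.2361

2.2361


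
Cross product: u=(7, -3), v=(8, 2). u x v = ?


u x v = u_x*v_y - u_y*v_x = 7*2 - (-3)*8
= 14 - (-24) = 38

38


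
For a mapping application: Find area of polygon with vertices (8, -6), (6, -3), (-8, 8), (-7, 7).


Shoelace sum: (8*(-3) - 6*(-6)) + (6*8 - (-8)*(-3)) + ((-8)*7 - (-7)*8) + ((-7)*(-6) - 8*7)
= 22
Area = |22|/2 = 11

11


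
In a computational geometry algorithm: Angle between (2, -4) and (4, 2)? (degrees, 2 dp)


u.v = 0, |u| = sqrt(20) = 4.4721, |v| = sqrt(20) = 4.4721
cos(theta) = u.v/(|u||v|) = 0/sqrt(400) = 0
theta = acos(0) = 90 degrees

90 degrees


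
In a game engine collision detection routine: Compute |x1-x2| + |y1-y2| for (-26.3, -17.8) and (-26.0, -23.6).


|(-26.3)-(-26)| + |(-17.8)-(-23.6)| = 0.3 + 5.8 = 6.1

6.1


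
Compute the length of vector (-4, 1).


|u| = sqrt((-4)^2 + 1^2) = sqrt(17) = 4.1231

4.1231


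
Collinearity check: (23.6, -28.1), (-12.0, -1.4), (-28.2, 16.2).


Cross product: ((-12)-23.6)*(16.2-(-28.1)) - ((-1.4)-(-28.1))*((-28.2)-23.6)
= -194.02

No, not collinear


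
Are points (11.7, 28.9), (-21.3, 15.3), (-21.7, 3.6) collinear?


Cross product: ((-21.3)-11.7)*(3.6-28.9) - (15.3-28.9)*((-21.7)-11.7)
= 380.66

No, not collinear


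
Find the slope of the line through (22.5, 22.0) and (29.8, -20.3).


slope = (y2-y1)/(x2-x1) = ((-20.3)-22)/(29.8-22.5) = (-42.3)/7.3 = -5.7945

-5.7945


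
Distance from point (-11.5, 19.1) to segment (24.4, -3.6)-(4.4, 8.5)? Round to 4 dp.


Project P onto AB: t = 1 (clamped to [0,1])
Closest point on segment: (4.4, 8.5)
Distance: 19.1094

19.1094


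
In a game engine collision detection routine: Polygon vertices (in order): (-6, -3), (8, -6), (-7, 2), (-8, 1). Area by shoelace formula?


Shoelace sum: ((-6)*(-6) - 8*(-3)) + (8*2 - (-7)*(-6)) + ((-7)*1 - (-8)*2) + ((-8)*(-3) - (-6)*1)
= 73
Area = |73|/2 = 36.5

36.5


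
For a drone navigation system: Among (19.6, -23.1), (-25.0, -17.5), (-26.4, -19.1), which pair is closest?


d(P0,P1) = 44.9502, d(P0,P2) = 46.1736, d(P1,P2) = 2.126
Closest: P1 and P2

Closest pair: (-25.0, -17.5) and (-26.4, -19.1), distance = 2.126


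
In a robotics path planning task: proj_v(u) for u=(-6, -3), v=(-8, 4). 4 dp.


u.v = 36, |v| = sqrt(80) = 8.9443
Scalar projection = u.v / |v| = 36 / sqrt(80) = 4.0249

4.0249


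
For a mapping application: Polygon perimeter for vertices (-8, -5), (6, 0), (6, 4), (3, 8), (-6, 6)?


Sides: (-8, -5)->(6, 0): sqrt(221) = 14.866069, (6, 0)->(6, 4): sqrt(16) = 4, (6, 4)->(3, 8): sqrt(25) = 5, (3, 8)->(-6, 6): sqrt(85) = 9.219544, (-6, 6)->(-8, -5): sqrt(125) = 11.18034
Sum = 44.265953
Perimeter = 44.266

44.266


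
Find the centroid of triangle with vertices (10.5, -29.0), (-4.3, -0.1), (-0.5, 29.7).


Centroid = ((x_A+x_B+x_C)/3, (y_A+y_B+y_C)/3)
= ((10.5+(-4.3)+(-0.5))/3, ((-29)+(-0.1)+29.7)/3)
= (1.9, 0.2)

(1.9, 0.2)


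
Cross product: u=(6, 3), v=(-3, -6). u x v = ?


u x v = u_x*v_y - u_y*v_x = 6*(-6) - 3*(-3)
= (-36) - (-9) = -27

-27


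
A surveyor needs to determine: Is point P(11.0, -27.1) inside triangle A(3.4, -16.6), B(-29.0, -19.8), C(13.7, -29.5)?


Cross products: AB x AP = 364.52, BC x BP = 76.29, CA x CP = 10.11
All same sign? yes

Yes, inside


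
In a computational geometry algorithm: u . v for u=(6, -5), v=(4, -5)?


u . v = u_x*v_x + u_y*v_y = 6*4 + (-5)*(-5)
= 24 + 25 = 49

49


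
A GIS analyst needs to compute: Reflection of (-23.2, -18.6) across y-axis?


Reflection over y-axis: (x,y) -> (-x,y)
(-23.2, -18.6) -> (23.2, -18.6)

(23.2, -18.6)


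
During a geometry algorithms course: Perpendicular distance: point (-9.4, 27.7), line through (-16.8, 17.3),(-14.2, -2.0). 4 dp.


|cross product| = 169.86
|line direction| = sqrt(379.25) = 19.4743
Distance = 169.86/sqrt(379.25) = 8.7222

8.7222


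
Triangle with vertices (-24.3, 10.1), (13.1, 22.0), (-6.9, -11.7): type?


Side lengths squared: AB^2=1540.37, BC^2=1535.69, CA^2=778
Sorted: [778, 1535.69, 1540.37]
By sides: Scalene, By angles: Acute

Scalene, Acute


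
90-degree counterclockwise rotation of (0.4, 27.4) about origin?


90° CCW: (x,y) -> (-y, x)
(0.4,27.4) -> (-27.4, 0.4)

(-27.4, 0.4)


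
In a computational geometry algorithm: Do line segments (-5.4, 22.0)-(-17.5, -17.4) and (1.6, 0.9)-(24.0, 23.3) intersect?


Cross products: d1=629.44, d2=17.92, d3=531.11, d4=1142.63
d1*d2 < 0 and d3*d4 < 0? no

No, they don't intersect


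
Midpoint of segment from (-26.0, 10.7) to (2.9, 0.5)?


M = (((-26)+2.9)/2, (10.7+0.5)/2)
= (-11.55, 5.6)

(-11.55, 5.6)


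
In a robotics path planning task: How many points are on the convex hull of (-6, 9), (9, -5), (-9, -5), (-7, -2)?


Convex hull vertices (CCW): (-9, -5), (9, -5), (-6, 9)
Count = 3

3


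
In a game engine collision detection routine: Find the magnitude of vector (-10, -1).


|u| = sqrt((-10)^2 + (-1)^2) = sqrt(101) = 10.0499

10.0499


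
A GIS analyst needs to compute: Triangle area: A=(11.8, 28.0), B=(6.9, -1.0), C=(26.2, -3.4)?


Area = |x_A(y_B-y_C) + x_B(y_C-y_A) + x_C(y_A-y_B)|/2
= |28.32 + (-216.66) + 759.8|/2
= 571.46/2 = 285.73

285.73


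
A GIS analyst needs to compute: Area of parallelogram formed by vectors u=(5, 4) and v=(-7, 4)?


|u x v| = |5*4 - 4*(-7)|
= |20 - (-28)| = 48

48


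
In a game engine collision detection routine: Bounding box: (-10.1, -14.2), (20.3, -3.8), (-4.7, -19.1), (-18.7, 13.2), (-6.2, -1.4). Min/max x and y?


x range: [-18.7, 20.3]
y range: [-19.1, 13.2]
Bounding box: (-18.7,-19.1) to (20.3,13.2)

(-18.7,-19.1) to (20.3,13.2)


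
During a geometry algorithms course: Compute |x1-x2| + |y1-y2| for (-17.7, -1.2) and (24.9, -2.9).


|(-17.7)-24.9| + |(-1.2)-(-2.9)| = 42.6 + 1.7 = 44.3

44.3


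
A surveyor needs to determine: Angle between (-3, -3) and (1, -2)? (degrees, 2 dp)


u.v = 3, |u| = sqrt(18) = 4.2426, |v| = sqrt(5) = 2.2361
cos(theta) = u.v/(|u||v|) = 3/sqrt(90) = 0.316228
theta = acos(0.316228) = 71.57 degrees

71.57 degrees


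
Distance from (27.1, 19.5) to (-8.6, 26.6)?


dx=-35.7, dy=7.1
d^2 = (-35.7)^2 + 7.1^2 = 1324.9
d = sqrt(1324.9) = 36.3992

36.3992


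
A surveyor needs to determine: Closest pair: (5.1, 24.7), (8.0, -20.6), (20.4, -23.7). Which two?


d(P0,P1) = 45.3927, d(P0,P2) = 50.7607, d(P1,P2) = 12.7816
Closest: P1 and P2

Closest pair: (8.0, -20.6) and (20.4, -23.7), distance = 12.7816


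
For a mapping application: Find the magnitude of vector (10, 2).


|u| = sqrt(10^2 + 2^2) = sqrt(104) = 10.198

10.198


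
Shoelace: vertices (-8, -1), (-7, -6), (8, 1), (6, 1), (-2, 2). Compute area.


Shoelace sum: ((-8)*(-6) - (-7)*(-1)) + ((-7)*1 - 8*(-6)) + (8*1 - 6*1) + (6*2 - (-2)*1) + ((-2)*(-1) - (-8)*2)
= 116
Area = |116|/2 = 58

58


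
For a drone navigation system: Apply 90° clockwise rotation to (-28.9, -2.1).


90° CW: (x,y) -> (y, -x)
(-28.9,-2.1) -> (-2.1, 28.9)

(-2.1, 28.9)


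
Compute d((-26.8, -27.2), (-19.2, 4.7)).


dx=7.6, dy=31.9
d^2 = 7.6^2 + 31.9^2 = 1075.37
d = sqrt(1075.37) = 32.7928

32.7928


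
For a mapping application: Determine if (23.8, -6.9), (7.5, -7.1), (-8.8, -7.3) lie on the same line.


Cross product: (7.5-23.8)*((-7.3)-(-6.9)) - ((-7.1)-(-6.9))*((-8.8)-23.8)
= 0

Yes, collinear


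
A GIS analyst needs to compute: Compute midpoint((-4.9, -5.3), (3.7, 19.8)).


M = (((-4.9)+3.7)/2, ((-5.3)+19.8)/2)
= (-0.6, 7.25)

(-0.6, 7.25)


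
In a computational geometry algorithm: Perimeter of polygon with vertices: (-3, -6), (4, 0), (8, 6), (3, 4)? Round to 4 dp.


Sides: (-3, -6)->(4, 0): sqrt(85) = 9.219544, (4, 0)->(8, 6): sqrt(52) = 7.211103, (8, 6)->(3, 4): sqrt(29) = 5.385165, (3, 4)->(-3, -6): sqrt(136) = 11.661904
Sum = 33.477716
Perimeter = 33.4777

33.4777


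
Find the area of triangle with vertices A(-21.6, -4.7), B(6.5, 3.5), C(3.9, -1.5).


Area = |x_A(y_B-y_C) + x_B(y_C-y_A) + x_C(y_A-y_B)|/2
= |(-108) + 20.8 + (-31.98)|/2
= 119.18/2 = 59.59

59.59


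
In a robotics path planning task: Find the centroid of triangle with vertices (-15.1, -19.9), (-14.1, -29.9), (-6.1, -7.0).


Centroid = ((x_A+x_B+x_C)/3, (y_A+y_B+y_C)/3)
= (((-15.1)+(-14.1)+(-6.1))/3, ((-19.9)+(-29.9)+(-7))/3)
= (-11.7667, -18.9333)

(-11.7667, -18.9333)


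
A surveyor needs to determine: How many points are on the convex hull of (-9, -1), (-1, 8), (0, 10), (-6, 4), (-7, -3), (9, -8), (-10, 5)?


Convex hull vertices (CCW): (-10, 5), (-9, -1), (-7, -3), (9, -8), (0, 10)
Count = 5

5


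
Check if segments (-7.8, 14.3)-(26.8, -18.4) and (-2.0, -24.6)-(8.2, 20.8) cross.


Cross products: d1=660.1, d2=-1244.28, d3=-1156.28, d4=748.1
d1*d2 < 0 and d3*d4 < 0? yes

Yes, they intersect


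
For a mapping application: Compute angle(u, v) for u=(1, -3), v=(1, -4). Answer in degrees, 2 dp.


u.v = 13, |u| = sqrt(10) = 3.1623, |v| = sqrt(17) = 4.1231
cos(theta) = u.v/(|u||v|) = 13/sqrt(170) = 0.997054
theta = acos(0.997054) = 4.4 degrees

4.4 degrees


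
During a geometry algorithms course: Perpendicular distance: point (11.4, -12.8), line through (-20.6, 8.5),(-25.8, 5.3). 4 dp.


|cross product| = 213.16
|line direction| = sqrt(37.28) = 6.1057
Distance = 213.16/sqrt(37.28) = 34.9114

34.9114


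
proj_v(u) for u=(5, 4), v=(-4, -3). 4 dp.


u.v = -32, |v| = sqrt(25) = 5
Scalar projection = u.v / |v| = -32 / sqrt(25) = -6.4

-6.4


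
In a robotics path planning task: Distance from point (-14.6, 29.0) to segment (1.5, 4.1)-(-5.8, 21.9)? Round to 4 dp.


Project P onto AB: t = 1 (clamped to [0,1])
Closest point on segment: (-5.8, 21.9)
Distance: 11.3071

11.3071


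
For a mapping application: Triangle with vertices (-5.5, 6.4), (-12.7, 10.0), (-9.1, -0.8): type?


Side lengths squared: AB^2=64.8, BC^2=129.6, CA^2=64.8
Sorted: [64.8, 64.8, 129.6]
By sides: Isosceles, By angles: Right

Isosceles, Right


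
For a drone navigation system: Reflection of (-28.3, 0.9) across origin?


Reflection over origin: (x,y) -> (-x,-y)
(-28.3, 0.9) -> (28.3, -0.9)

(28.3, -0.9)


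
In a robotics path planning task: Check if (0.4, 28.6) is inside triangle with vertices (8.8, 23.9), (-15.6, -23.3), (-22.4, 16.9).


Cross products: AB x AP = -511.16, BC x BP = -996.12, CA x CP = 205.44
All same sign? no

No, outside


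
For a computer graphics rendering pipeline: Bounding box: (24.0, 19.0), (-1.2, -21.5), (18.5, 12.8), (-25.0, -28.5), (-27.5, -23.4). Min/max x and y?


x range: [-27.5, 24]
y range: [-28.5, 19]
Bounding box: (-27.5,-28.5) to (24,19)

(-27.5,-28.5) to (24,19)


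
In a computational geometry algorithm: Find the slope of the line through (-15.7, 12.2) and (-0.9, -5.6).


slope = (y2-y1)/(x2-x1) = ((-5.6)-12.2)/((-0.9)-(-15.7)) = (-17.8)/14.8 = -1.2027

-1.2027


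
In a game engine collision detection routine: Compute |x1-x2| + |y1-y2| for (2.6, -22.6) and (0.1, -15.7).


|2.6-0.1| + |(-22.6)-(-15.7)| = 2.5 + 6.9 = 9.4

9.4


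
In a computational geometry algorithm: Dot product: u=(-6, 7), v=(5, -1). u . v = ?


u . v = u_x*v_x + u_y*v_y = (-6)*5 + 7*(-1)
= (-30) + (-7) = -37

-37


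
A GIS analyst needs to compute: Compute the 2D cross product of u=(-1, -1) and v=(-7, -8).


u x v = u_x*v_y - u_y*v_x = (-1)*(-8) - (-1)*(-7)
= 8 - 7 = 1

1


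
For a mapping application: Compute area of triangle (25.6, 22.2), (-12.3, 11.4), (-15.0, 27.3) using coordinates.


Area = |x_A(y_B-y_C) + x_B(y_C-y_A) + x_C(y_A-y_B)|/2
= |(-407.04) + (-62.73) + (-162)|/2
= 631.77/2 = 315.885

315.885


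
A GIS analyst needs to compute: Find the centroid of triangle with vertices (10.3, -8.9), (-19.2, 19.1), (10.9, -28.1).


Centroid = ((x_A+x_B+x_C)/3, (y_A+y_B+y_C)/3)
= ((10.3+(-19.2)+10.9)/3, ((-8.9)+19.1+(-28.1))/3)
= (0.6667, -5.9667)

(0.6667, -5.9667)


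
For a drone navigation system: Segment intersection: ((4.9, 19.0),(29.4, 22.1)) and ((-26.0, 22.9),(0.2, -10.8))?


Cross products: d1=939.15, d2=1846.02, d3=191.34, d4=-715.53
d1*d2 < 0 and d3*d4 < 0? no

No, they don't intersect


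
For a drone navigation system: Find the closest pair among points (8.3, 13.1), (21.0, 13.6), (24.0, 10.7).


d(P0,P1) = 12.7098, d(P0,P2) = 15.8824, d(P1,P2) = 4.1725
Closest: P1 and P2

Closest pair: (21.0, 13.6) and (24.0, 10.7), distance = 4.1725


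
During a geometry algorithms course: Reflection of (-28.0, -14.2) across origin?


Reflection over origin: (x,y) -> (-x,-y)
(-28, -14.2) -> (28, 14.2)

(28, 14.2)


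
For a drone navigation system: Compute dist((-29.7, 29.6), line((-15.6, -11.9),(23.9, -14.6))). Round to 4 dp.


|cross product| = 1601.18
|line direction| = sqrt(1567.54) = 39.5922
Distance = 1601.18/sqrt(1567.54) = 40.4418

40.4418


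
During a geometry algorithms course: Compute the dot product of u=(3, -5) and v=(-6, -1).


u . v = u_x*v_x + u_y*v_y = 3*(-6) + (-5)*(-1)
= (-18) + 5 = -13

-13


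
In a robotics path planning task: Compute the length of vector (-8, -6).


|u| = sqrt((-8)^2 + (-6)^2) = sqrt(100) = 10

10


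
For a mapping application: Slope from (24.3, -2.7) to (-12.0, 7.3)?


slope = (y2-y1)/(x2-x1) = (7.3-(-2.7))/((-12)-24.3) = 10/(-36.3) = -0.2755

-0.2755


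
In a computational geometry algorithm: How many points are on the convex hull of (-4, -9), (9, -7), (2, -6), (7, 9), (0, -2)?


Convex hull vertices (CCW): (-4, -9), (9, -7), (7, 9), (0, -2)
Count = 4

4


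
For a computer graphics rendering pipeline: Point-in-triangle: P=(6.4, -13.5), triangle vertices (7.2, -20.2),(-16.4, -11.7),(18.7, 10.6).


Cross products: AB x AP = -151.32, BC x BP = -571.62, CA x CP = -101.69
All same sign? yes

Yes, inside


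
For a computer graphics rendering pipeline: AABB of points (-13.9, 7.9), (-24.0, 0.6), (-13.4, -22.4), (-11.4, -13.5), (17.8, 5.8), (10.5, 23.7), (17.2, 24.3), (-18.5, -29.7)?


x range: [-24, 17.8]
y range: [-29.7, 24.3]
Bounding box: (-24,-29.7) to (17.8,24.3)

(-24,-29.7) to (17.8,24.3)


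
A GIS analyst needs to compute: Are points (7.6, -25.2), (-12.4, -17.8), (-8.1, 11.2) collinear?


Cross product: ((-12.4)-7.6)*(11.2-(-25.2)) - ((-17.8)-(-25.2))*((-8.1)-7.6)
= -611.82

No, not collinear


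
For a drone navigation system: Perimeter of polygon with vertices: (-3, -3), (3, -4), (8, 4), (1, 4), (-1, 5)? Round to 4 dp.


Sides: (-3, -3)->(3, -4): sqrt(37) = 6.082763, (3, -4)->(8, 4): sqrt(89) = 9.433981, (8, 4)->(1, 4): sqrt(49) = 7, (1, 4)->(-1, 5): sqrt(5) = 2.236068, (-1, 5)->(-3, -3): sqrt(68) = 8.246211
Sum = 32.999023
Perimeter = 32.999

32.999


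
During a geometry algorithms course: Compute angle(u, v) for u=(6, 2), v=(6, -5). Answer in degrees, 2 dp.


u.v = 26, |u| = sqrt(40) = 6.3246, |v| = sqrt(61) = 7.8102
cos(theta) = u.v/(|u||v|) = 26/sqrt(2440) = 0.526355
theta = acos(0.526355) = 58.24 degrees

58.24 degrees


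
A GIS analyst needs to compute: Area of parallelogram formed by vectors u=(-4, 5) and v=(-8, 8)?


|u x v| = |(-4)*8 - 5*(-8)|
= |(-32) - (-40)| = 8

8


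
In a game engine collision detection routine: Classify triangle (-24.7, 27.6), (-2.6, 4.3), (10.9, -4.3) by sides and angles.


Side lengths squared: AB^2=1031.3, BC^2=256.21, CA^2=2284.97
Sorted: [256.21, 1031.3, 2284.97]
By sides: Scalene, By angles: Obtuse

Scalene, Obtuse


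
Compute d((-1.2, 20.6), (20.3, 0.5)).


dx=21.5, dy=-20.1
d^2 = 21.5^2 + (-20.1)^2 = 866.26
d = sqrt(866.26) = 29.4323

29.4323


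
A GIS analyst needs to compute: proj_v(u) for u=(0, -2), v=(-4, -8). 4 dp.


u.v = 16, |v| = sqrt(80) = 8.9443
Scalar projection = u.v / |v| = 16 / sqrt(80) = 1.7889

1.7889


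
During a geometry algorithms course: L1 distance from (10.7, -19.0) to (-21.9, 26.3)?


|10.7-(-21.9)| + |(-19)-26.3| = 32.6 + 45.3 = 77.9

77.9


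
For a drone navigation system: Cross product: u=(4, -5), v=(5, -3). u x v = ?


u x v = u_x*v_y - u_y*v_x = 4*(-3) - (-5)*5
= (-12) - (-25) = 13

13


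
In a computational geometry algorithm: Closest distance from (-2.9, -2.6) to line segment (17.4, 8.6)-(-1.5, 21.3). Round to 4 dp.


Project P onto AB: t = 0.4656 (clamped to [0,1])
Closest point on segment: (8.5996, 14.5135)
Distance: 20.6183

20.6183


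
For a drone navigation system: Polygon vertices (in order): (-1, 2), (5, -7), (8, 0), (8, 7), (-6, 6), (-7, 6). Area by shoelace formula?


Shoelace sum: ((-1)*(-7) - 5*2) + (5*0 - 8*(-7)) + (8*7 - 8*0) + (8*6 - (-6)*7) + ((-6)*6 - (-7)*6) + ((-7)*2 - (-1)*6)
= 197
Area = |197|/2 = 98.5

98.5


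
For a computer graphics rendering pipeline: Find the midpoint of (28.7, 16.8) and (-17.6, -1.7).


M = ((28.7+(-17.6))/2, (16.8+(-1.7))/2)
= (5.55, 7.55)

(5.55, 7.55)


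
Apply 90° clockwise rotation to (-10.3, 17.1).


90° CW: (x,y) -> (y, -x)
(-10.3,17.1) -> (17.1, 10.3)

(17.1, 10.3)


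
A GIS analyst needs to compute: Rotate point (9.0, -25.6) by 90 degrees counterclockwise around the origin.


90° CCW: (x,y) -> (-y, x)
(9,-25.6) -> (25.6, 9)

(25.6, 9)


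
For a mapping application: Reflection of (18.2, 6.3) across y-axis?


Reflection over y-axis: (x,y) -> (-x,y)
(18.2, 6.3) -> (-18.2, 6.3)

(-18.2, 6.3)


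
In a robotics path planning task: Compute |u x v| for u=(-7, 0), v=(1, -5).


|u x v| = |(-7)*(-5) - 0*1|
= |35 - 0| = 35

35


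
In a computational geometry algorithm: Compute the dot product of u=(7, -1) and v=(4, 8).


u . v = u_x*v_x + u_y*v_y = 7*4 + (-1)*8
= 28 + (-8) = 20

20


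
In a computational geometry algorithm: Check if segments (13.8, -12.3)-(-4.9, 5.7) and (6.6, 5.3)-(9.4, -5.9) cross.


Cross products: d1=31.36, d2=-127.68, d3=-199.52, d4=-40.48
d1*d2 < 0 and d3*d4 < 0? no

No, they don't intersect


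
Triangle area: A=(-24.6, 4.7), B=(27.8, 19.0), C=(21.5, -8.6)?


Area = |x_A(y_B-y_C) + x_B(y_C-y_A) + x_C(y_A-y_B)|/2
= |(-678.96) + (-369.74) + (-307.45)|/2
= 1356.15/2 = 678.075

678.075


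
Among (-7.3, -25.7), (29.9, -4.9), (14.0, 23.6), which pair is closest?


d(P0,P1) = 42.6202, d(P0,P2) = 53.7046, d(P1,P2) = 32.6353
Closest: P1 and P2

Closest pair: (29.9, -4.9) and (14.0, 23.6), distance = 32.6353


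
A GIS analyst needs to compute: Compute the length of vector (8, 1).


|u| = sqrt(8^2 + 1^2) = sqrt(65) = 8.0623

8.0623


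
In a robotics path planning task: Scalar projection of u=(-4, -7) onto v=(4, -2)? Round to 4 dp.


u.v = -2, |v| = sqrt(20) = 4.4721
Scalar projection = u.v / |v| = -2 / sqrt(20) = -0.4472

-0.4472


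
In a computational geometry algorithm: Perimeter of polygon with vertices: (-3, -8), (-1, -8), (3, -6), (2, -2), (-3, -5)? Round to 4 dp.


Sides: (-3, -8)->(-1, -8): sqrt(4) = 2, (-1, -8)->(3, -6): sqrt(20) = 4.472136, (3, -6)->(2, -2): sqrt(17) = 4.123106, (2, -2)->(-3, -5): sqrt(34) = 5.830952, (-3, -5)->(-3, -8): sqrt(9) = 3
Sum = 19.426194
Perimeter = 19.4262

19.4262


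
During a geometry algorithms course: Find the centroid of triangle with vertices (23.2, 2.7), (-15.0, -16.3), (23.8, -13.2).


Centroid = ((x_A+x_B+x_C)/3, (y_A+y_B+y_C)/3)
= ((23.2+(-15)+23.8)/3, (2.7+(-16.3)+(-13.2))/3)
= (10.6667, -8.9333)

(10.6667, -8.9333)


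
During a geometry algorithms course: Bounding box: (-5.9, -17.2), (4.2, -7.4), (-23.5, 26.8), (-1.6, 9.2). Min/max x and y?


x range: [-23.5, 4.2]
y range: [-17.2, 26.8]
Bounding box: (-23.5,-17.2) to (4.2,26.8)

(-23.5,-17.2) to (4.2,26.8)


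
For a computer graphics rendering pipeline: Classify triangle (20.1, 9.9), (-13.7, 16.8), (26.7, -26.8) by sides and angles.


Side lengths squared: AB^2=1190.05, BC^2=3533.12, CA^2=1390.45
Sorted: [1190.05, 1390.45, 3533.12]
By sides: Scalene, By angles: Obtuse

Scalene, Obtuse


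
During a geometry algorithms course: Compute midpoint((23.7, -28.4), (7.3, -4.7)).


M = ((23.7+7.3)/2, ((-28.4)+(-4.7))/2)
= (15.5, -16.55)

(15.5, -16.55)


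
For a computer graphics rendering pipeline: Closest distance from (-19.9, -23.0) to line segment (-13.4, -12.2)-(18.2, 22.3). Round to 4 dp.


Project P onto AB: t = 0 (clamped to [0,1])
Closest point on segment: (-13.4, -12.2)
Distance: 12.6052

12.6052


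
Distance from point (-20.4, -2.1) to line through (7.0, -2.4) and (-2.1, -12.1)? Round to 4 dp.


|cross product| = 268.51
|line direction| = sqrt(176.9) = 13.3004
Distance = 268.51/sqrt(176.9) = 20.1882

20.1882


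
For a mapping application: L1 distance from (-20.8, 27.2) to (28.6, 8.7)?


|(-20.8)-28.6| + |27.2-8.7| = 49.4 + 18.5 = 67.9

67.9


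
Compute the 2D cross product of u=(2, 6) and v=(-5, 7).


u x v = u_x*v_y - u_y*v_x = 2*7 - 6*(-5)
= 14 - (-30) = 44

44


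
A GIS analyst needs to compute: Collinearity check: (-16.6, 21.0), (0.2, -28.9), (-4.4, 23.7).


Cross product: (0.2-(-16.6))*(23.7-21) - ((-28.9)-21)*((-4.4)-(-16.6))
= 654.14

No, not collinear


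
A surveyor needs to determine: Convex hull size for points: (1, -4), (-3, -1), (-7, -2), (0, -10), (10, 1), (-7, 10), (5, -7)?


Convex hull vertices (CCW): (-7, -2), (0, -10), (5, -7), (10, 1), (-7, 10)
Count = 5

5


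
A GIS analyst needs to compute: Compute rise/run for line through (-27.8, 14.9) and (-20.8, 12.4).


slope = (y2-y1)/(x2-x1) = (12.4-14.9)/((-20.8)-(-27.8)) = (-2.5)/7 = -0.3571

-0.3571


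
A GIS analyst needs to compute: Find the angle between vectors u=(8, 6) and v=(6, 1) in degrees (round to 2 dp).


u.v = 54, |u| = sqrt(100) = 10, |v| = sqrt(37) = 6.0828
cos(theta) = u.v/(|u||v|) = 54/sqrt(3700) = 0.887755
theta = acos(0.887755) = 27.41 degrees

27.41 degrees


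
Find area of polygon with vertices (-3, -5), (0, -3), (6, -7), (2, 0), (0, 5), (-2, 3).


Shoelace sum: ((-3)*(-3) - 0*(-5)) + (0*(-7) - 6*(-3)) + (6*0 - 2*(-7)) + (2*5 - 0*0) + (0*3 - (-2)*5) + ((-2)*(-5) - (-3)*3)
= 80
Area = |80|/2 = 40

40


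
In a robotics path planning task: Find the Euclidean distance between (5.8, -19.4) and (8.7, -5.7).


dx=2.9, dy=13.7
d^2 = 2.9^2 + 13.7^2 = 196.1
d = sqrt(196.1) = 14.0036

14.0036


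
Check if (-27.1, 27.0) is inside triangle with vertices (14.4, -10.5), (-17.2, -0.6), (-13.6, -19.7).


Cross products: AB x AP = -774.15, BC x BP = -89.73, CA x CP = 1431.8
All same sign? no

No, outside


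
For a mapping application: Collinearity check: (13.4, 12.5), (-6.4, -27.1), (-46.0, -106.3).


Cross product: ((-6.4)-13.4)*((-106.3)-12.5) - ((-27.1)-12.5)*((-46)-13.4)
= 0

Yes, collinear


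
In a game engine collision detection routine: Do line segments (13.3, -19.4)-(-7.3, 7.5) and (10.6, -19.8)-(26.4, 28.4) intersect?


Cross products: d1=-123.82, d2=1294.12, d3=80.87, d4=-1337.07
d1*d2 < 0 and d3*d4 < 0? yes

Yes, they intersect


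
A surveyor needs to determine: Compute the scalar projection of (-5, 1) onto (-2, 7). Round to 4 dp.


u.v = 17, |v| = sqrt(53) = 7.2801
Scalar projection = u.v / |v| = 17 / sqrt(53) = 2.3351

2.3351


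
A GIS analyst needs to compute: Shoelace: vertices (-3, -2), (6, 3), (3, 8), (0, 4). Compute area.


Shoelace sum: ((-3)*3 - 6*(-2)) + (6*8 - 3*3) + (3*4 - 0*8) + (0*(-2) - (-3)*4)
= 66
Area = |66|/2 = 33

33


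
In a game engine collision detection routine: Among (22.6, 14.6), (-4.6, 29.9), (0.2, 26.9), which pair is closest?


d(P0,P1) = 31.2079, d(P0,P2) = 25.5548, d(P1,P2) = 5.6604
Closest: P1 and P2

Closest pair: (-4.6, 29.9) and (0.2, 26.9), distance = 5.6604


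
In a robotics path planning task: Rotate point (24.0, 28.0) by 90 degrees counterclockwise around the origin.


90° CCW: (x,y) -> (-y, x)
(24,28) -> (-28, 24)

(-28, 24)


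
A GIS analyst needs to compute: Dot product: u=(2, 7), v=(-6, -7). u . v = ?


u . v = u_x*v_x + u_y*v_y = 2*(-6) + 7*(-7)
= (-12) + (-49) = -61

-61


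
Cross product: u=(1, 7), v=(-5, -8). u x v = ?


u x v = u_x*v_y - u_y*v_x = 1*(-8) - 7*(-5)
= (-8) - (-35) = 27

27


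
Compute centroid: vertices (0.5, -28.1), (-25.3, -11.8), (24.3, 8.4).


Centroid = ((x_A+x_B+x_C)/3, (y_A+y_B+y_C)/3)
= ((0.5+(-25.3)+24.3)/3, ((-28.1)+(-11.8)+8.4)/3)
= (-0.1667, -10.5)

(-0.1667, -10.5)


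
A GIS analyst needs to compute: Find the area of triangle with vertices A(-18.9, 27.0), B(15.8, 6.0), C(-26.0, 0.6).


Area = |x_A(y_B-y_C) + x_B(y_C-y_A) + x_C(y_A-y_B)|/2
= |(-102.06) + (-417.12) + (-546)|/2
= 1065.18/2 = 532.59

532.59


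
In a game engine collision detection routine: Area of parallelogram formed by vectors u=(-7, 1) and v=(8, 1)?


|u x v| = |(-7)*1 - 1*8|
= |(-7) - 8| = 15

15


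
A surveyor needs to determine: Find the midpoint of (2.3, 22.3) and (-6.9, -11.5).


M = ((2.3+(-6.9))/2, (22.3+(-11.5))/2)
= (-2.3, 5.4)

(-2.3, 5.4)


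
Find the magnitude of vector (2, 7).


|u| = sqrt(2^2 + 7^2) = sqrt(53) = 7.2801

7.2801


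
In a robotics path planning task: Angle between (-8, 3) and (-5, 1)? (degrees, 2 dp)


u.v = 43, |u| = sqrt(73) = 8.544, |v| = sqrt(26) = 5.099
cos(theta) = u.v/(|u||v|) = 43/sqrt(1898) = 0.987007
theta = acos(0.987007) = 9.25 degrees

9.25 degrees


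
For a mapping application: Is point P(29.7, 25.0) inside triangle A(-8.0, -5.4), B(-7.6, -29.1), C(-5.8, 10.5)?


Cross products: AB x AP = 905.65, BC x BP = -1379.7, CA x CP = 532.55
All same sign? no

No, outside


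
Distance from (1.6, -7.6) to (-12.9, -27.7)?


dx=-14.5, dy=-20.1
d^2 = (-14.5)^2 + (-20.1)^2 = 614.26
d = sqrt(614.26) = 24.7843

24.7843


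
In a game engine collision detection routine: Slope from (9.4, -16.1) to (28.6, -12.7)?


slope = (y2-y1)/(x2-x1) = ((-12.7)-(-16.1))/(28.6-9.4) = 3.4/19.2 = 0.1771

0.1771


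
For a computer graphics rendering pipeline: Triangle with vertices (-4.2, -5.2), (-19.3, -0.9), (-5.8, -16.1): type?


Side lengths squared: AB^2=246.5, BC^2=413.29, CA^2=121.37
Sorted: [121.37, 246.5, 413.29]
By sides: Scalene, By angles: Obtuse

Scalene, Obtuse


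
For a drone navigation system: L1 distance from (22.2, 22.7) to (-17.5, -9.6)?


|22.2-(-17.5)| + |22.7-(-9.6)| = 39.7 + 32.3 = 72

72


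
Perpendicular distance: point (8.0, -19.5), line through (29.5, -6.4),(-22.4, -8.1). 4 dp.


|cross product| = 643.34
|line direction| = sqrt(2696.5) = 51.9278
Distance = 643.34/sqrt(2696.5) = 12.3891

12.3891


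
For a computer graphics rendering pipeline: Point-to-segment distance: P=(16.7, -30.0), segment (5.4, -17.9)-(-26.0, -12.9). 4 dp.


Project P onto AB: t = 0 (clamped to [0,1])
Closest point on segment: (5.4, -17.9)
Distance: 16.556

16.556


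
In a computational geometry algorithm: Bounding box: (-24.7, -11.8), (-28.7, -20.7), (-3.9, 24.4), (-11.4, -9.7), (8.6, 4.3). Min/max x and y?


x range: [-28.7, 8.6]
y range: [-20.7, 24.4]
Bounding box: (-28.7,-20.7) to (8.6,24.4)

(-28.7,-20.7) to (8.6,24.4)


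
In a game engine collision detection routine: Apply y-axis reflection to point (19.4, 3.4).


Reflection over y-axis: (x,y) -> (-x,y)
(19.4, 3.4) -> (-19.4, 3.4)

(-19.4, 3.4)


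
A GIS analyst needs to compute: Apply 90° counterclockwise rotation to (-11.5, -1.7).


90° CCW: (x,y) -> (-y, x)
(-11.5,-1.7) -> (1.7, -11.5)

(1.7, -11.5)


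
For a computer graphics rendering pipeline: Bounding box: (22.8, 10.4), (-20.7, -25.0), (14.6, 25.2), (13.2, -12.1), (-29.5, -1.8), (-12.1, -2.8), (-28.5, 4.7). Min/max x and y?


x range: [-29.5, 22.8]
y range: [-25, 25.2]
Bounding box: (-29.5,-25) to (22.8,25.2)

(-29.5,-25) to (22.8,25.2)


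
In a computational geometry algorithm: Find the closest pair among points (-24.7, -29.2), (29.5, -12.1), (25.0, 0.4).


d(P0,P1) = 56.8335, d(P0,P2) = 57.8468, d(P1,P2) = 13.2853
Closest: P1 and P2

Closest pair: (29.5, -12.1) and (25.0, 0.4), distance = 13.2853


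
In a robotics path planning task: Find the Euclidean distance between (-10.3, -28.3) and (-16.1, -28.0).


dx=-5.8, dy=0.3
d^2 = (-5.8)^2 + 0.3^2 = 33.73
d = sqrt(33.73) = 5.8078

5.8078


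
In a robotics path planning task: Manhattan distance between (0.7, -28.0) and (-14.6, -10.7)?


|0.7-(-14.6)| + |(-28)-(-10.7)| = 15.3 + 17.3 = 32.6

32.6


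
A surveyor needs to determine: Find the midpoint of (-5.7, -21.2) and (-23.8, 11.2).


M = (((-5.7)+(-23.8))/2, ((-21.2)+11.2)/2)
= (-14.75, -5)

(-14.75, -5)


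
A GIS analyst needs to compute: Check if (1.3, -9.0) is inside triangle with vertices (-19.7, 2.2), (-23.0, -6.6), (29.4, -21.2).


Cross products: AB x AP = 221.76, BC x BP = 229.02, CA x CP = 58.52
All same sign? yes

Yes, inside


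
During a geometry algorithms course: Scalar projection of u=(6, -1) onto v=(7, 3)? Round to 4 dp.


u.v = 39, |v| = sqrt(58) = 7.6158
Scalar projection = u.v / |v| = 39 / sqrt(58) = 5.121

5.121


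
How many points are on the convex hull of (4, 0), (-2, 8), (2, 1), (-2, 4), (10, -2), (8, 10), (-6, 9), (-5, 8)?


Convex hull vertices (CCW): (-6, 9), (-2, 4), (2, 1), (4, 0), (10, -2), (8, 10)
Count = 6

6


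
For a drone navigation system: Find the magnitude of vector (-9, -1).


|u| = sqrt((-9)^2 + (-1)^2) = sqrt(82) = 9.0554

9.0554


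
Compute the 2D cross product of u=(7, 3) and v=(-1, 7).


u x v = u_x*v_y - u_y*v_x = 7*7 - 3*(-1)
= 49 - (-3) = 52

52


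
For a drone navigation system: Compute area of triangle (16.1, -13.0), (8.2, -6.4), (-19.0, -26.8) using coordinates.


Area = |x_A(y_B-y_C) + x_B(y_C-y_A) + x_C(y_A-y_B)|/2
= |328.44 + (-113.16) + 125.4|/2
= 340.68/2 = 170.34

170.34


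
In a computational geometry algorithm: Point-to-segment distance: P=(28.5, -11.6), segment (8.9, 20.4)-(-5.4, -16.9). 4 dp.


Project P onto AB: t = 0.5723 (clamped to [0,1])
Closest point on segment: (0.7156, -0.9481)
Distance: 29.7563

29.7563


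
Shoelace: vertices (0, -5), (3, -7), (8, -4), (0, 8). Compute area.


Shoelace sum: (0*(-7) - 3*(-5)) + (3*(-4) - 8*(-7)) + (8*8 - 0*(-4)) + (0*(-5) - 0*8)
= 123
Area = |123|/2 = 61.5

61.5


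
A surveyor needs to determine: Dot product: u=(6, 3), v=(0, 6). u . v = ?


u . v = u_x*v_x + u_y*v_y = 6*0 + 3*6
= 0 + 18 = 18

18


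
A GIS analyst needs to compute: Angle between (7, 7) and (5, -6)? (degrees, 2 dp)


u.v = -7, |u| = sqrt(98) = 9.8995, |v| = sqrt(61) = 7.8102
cos(theta) = u.v/(|u||v|) = -7/sqrt(5978) = -0.090536
theta = acos(-0.090536) = 95.19 degrees

95.19 degrees


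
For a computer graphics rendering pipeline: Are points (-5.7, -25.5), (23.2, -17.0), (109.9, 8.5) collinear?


Cross product: (23.2-(-5.7))*(8.5-(-25.5)) - ((-17)-(-25.5))*(109.9-(-5.7))
= 0

Yes, collinear


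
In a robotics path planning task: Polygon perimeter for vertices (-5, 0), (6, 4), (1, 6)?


Sides: (-5, 0)->(6, 4): sqrt(137) = 11.7047, (6, 4)->(1, 6): sqrt(29) = 5.385165, (1, 6)->(-5, 0): sqrt(72) = 8.485281
Sum = 25.575146
Perimeter = 25.5751

25.5751


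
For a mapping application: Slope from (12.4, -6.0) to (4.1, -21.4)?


slope = (y2-y1)/(x2-x1) = ((-21.4)-(-6))/(4.1-12.4) = (-15.4)/(-8.3) = 1.8554

1.8554


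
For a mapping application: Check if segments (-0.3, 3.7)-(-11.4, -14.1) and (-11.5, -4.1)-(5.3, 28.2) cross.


Cross products: d1=-230.72, d2=-171.23, d3=-112.78, d4=-172.27
d1*d2 < 0 and d3*d4 < 0? no

No, they don't intersect


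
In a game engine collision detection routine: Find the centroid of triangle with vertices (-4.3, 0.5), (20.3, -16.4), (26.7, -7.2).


Centroid = ((x_A+x_B+x_C)/3, (y_A+y_B+y_C)/3)
= (((-4.3)+20.3+26.7)/3, (0.5+(-16.4)+(-7.2))/3)
= (14.2333, -7.7)

(14.2333, -7.7)


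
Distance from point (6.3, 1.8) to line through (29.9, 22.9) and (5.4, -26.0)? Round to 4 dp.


|cross product| = 637.09
|line direction| = sqrt(2991.46) = 54.6942
Distance = 637.09/sqrt(2991.46) = 11.6482

11.6482


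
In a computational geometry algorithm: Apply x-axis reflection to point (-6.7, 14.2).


Reflection over x-axis: (x,y) -> (x,-y)
(-6.7, 14.2) -> (-6.7, -14.2)

(-6.7, -14.2)


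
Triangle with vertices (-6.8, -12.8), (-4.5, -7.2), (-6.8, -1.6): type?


Side lengths squared: AB^2=36.65, BC^2=36.65, CA^2=125.44
Sorted: [36.65, 36.65, 125.44]
By sides: Isosceles, By angles: Obtuse

Isosceles, Obtuse


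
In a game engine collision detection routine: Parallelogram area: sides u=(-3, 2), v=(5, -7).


|u x v| = |(-3)*(-7) - 2*5|
= |21 - 10| = 11

11


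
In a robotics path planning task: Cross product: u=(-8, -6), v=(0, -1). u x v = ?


u x v = u_x*v_y - u_y*v_x = (-8)*(-1) - (-6)*0
= 8 - 0 = 8

8


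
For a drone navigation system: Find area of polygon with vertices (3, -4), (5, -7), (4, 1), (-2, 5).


Shoelace sum: (3*(-7) - 5*(-4)) + (5*1 - 4*(-7)) + (4*5 - (-2)*1) + ((-2)*(-4) - 3*5)
= 47
Area = |47|/2 = 23.5

23.5


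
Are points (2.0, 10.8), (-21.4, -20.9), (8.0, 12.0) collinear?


Cross product: ((-21.4)-2)*(12-10.8) - ((-20.9)-10.8)*(8-2)
= 162.12

No, not collinear


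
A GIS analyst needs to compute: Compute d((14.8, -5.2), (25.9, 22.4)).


dx=11.1, dy=27.6
d^2 = 11.1^2 + 27.6^2 = 884.97
d = sqrt(884.97) = 29.7484

29.7484


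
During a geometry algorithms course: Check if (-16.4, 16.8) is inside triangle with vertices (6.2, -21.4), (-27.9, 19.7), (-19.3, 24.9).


Cross products: AB x AP = -373.76, BC x BP = -84.74, CA x CP = -72.28
All same sign? yes

Yes, inside


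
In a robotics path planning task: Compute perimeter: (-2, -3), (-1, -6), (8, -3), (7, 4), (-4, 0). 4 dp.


Sides: (-2, -3)->(-1, -6): sqrt(10) = 3.162278, (-1, -6)->(8, -3): sqrt(90) = 9.486833, (8, -3)->(7, 4): sqrt(50) = 7.071068, (7, 4)->(-4, 0): sqrt(137) = 11.7047, (-4, 0)->(-2, -3): sqrt(13) = 3.605551
Sum = 35.03043
Perimeter = 35.0304

35.0304


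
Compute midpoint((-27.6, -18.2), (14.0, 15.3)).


M = (((-27.6)+14)/2, ((-18.2)+15.3)/2)
= (-6.8, -1.45)

(-6.8, -1.45)


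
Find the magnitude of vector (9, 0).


|u| = sqrt(9^2 + 0^2) = sqrt(81) = 9

9


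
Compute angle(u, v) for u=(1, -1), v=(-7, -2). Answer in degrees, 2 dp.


u.v = -5, |u| = sqrt(2) = 1.4142, |v| = sqrt(53) = 7.2801
cos(theta) = u.v/(|u||v|) = -5/sqrt(106) = -0.485643
theta = acos(-0.485643) = 119.05 degrees

119.05 degrees


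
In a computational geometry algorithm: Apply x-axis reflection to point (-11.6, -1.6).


Reflection over x-axis: (x,y) -> (x,-y)
(-11.6, -1.6) -> (-11.6, 1.6)

(-11.6, 1.6)


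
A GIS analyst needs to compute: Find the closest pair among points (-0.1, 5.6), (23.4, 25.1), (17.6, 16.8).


d(P0,P1) = 30.5369, d(P0,P2) = 20.9459, d(P1,P2) = 10.1257
Closest: P1 and P2

Closest pair: (23.4, 25.1) and (17.6, 16.8), distance = 10.1257


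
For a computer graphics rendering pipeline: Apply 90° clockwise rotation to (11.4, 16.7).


90° CW: (x,y) -> (y, -x)
(11.4,16.7) -> (16.7, -11.4)

(16.7, -11.4)


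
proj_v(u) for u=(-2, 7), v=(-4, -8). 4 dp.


u.v = -48, |v| = sqrt(80) = 8.9443
Scalar projection = u.v / |v| = -48 / sqrt(80) = -5.3666

-5.3666


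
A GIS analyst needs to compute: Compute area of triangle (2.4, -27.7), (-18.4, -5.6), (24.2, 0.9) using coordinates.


Area = |x_A(y_B-y_C) + x_B(y_C-y_A) + x_C(y_A-y_B)|/2
= |(-15.6) + (-526.24) + (-534.82)|/2
= 1076.66/2 = 538.33

538.33


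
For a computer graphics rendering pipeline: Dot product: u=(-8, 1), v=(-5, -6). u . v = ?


u . v = u_x*v_x + u_y*v_y = (-8)*(-5) + 1*(-6)
= 40 + (-6) = 34

34


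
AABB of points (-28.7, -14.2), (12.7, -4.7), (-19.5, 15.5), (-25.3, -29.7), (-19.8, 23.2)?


x range: [-28.7, 12.7]
y range: [-29.7, 23.2]
Bounding box: (-28.7,-29.7) to (12.7,23.2)

(-28.7,-29.7) to (12.7,23.2)


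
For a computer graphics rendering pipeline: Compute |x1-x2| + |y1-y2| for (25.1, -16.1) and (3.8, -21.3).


|25.1-3.8| + |(-16.1)-(-21.3)| = 21.3 + 5.2 = 26.5

26.5


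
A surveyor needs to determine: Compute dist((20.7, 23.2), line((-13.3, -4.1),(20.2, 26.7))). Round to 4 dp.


|cross product| = 132.65
|line direction| = sqrt(2070.89) = 45.507
Distance = 132.65/sqrt(2070.89) = 2.9149

2.9149


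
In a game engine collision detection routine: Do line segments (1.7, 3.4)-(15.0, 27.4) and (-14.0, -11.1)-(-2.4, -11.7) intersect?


Cross products: d1=177.62, d2=464, d3=183.95, d4=-102.43
d1*d2 < 0 and d3*d4 < 0? no

No, they don't intersect


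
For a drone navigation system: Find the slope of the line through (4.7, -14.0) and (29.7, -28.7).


slope = (y2-y1)/(x2-x1) = ((-28.7)-(-14))/(29.7-4.7) = (-14.7)/25 = -0.588

-0.588


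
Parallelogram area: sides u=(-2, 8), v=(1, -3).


|u x v| = |(-2)*(-3) - 8*1|
= |6 - 8| = 2

2


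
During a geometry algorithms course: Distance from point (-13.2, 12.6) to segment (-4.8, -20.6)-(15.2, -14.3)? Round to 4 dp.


Project P onto AB: t = 0.0936 (clamped to [0,1])
Closest point on segment: (-2.9278, -20.0102)
Distance: 34.1899

34.1899


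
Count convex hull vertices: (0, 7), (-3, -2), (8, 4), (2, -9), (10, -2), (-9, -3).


Convex hull vertices (CCW): (-9, -3), (2, -9), (10, -2), (8, 4), (0, 7)
Count = 5

5


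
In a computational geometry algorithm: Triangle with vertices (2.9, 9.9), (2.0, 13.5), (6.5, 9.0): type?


Side lengths squared: AB^2=13.77, BC^2=40.5, CA^2=13.77
Sorted: [13.77, 13.77, 40.5]
By sides: Isosceles, By angles: Obtuse

Isosceles, Obtuse


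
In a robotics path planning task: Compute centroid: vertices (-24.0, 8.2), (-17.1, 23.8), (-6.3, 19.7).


Centroid = ((x_A+x_B+x_C)/3, (y_A+y_B+y_C)/3)
= (((-24)+(-17.1)+(-6.3))/3, (8.2+23.8+19.7)/3)
= (-15.8, 17.2333)

(-15.8, 17.2333)


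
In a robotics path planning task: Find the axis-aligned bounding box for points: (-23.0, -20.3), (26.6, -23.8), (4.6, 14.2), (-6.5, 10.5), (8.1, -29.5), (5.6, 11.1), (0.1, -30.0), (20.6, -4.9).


x range: [-23, 26.6]
y range: [-30, 14.2]
Bounding box: (-23,-30) to (26.6,14.2)

(-23,-30) to (26.6,14.2)


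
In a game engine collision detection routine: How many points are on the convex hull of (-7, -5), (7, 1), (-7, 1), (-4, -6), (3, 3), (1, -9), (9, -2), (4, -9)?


Convex hull vertices (CCW): (-7, -5), (1, -9), (4, -9), (9, -2), (7, 1), (3, 3), (-7, 1)
Count = 7

7


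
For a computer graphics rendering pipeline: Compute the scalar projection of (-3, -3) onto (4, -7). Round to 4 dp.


u.v = 9, |v| = sqrt(65) = 8.0623
Scalar projection = u.v / |v| = 9 / sqrt(65) = 1.1163

1.1163
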